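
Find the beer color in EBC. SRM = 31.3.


EBC = SRM · 1.97
EBC = 31.3 · 1.97

61.6610 EBC


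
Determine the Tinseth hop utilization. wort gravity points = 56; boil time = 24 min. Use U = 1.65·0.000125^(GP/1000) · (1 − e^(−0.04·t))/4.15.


bigness = 1.65·0.000125^(56/1000) = 0.9975
boil_factor = (1 − e^(−0.04·24))/4.15 = 0.1487
U = 0.9975 · 0.1487

0.1483


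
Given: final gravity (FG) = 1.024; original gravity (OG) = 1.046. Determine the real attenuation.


AA = (OG−FG)/(OG−1)·100;  RA = AA·0.8192
AA = (1.046 − 1.024)/(1.046 − 1)·100 = 47.8261
RA = 47.8261·0.8192

39.1791 %


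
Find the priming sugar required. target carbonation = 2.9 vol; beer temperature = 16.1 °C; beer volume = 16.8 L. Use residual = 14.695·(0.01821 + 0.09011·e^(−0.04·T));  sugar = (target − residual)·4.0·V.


residual = 14.695·(0.01821 + 0.09011·e^(−0.04·16.1)) = 0.9630
sugar = (2.9 − 0.9630)·4.0·16.8

130.1643 g


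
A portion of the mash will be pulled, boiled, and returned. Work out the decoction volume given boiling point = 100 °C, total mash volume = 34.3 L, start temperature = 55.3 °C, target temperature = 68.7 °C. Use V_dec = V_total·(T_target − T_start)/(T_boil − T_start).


V_dec = 34.3·(68.7 − 55.3)/(100 − 55.3)

10.2823 L


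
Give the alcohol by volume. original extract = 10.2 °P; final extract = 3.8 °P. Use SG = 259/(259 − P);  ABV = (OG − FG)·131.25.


OG = 259/(259 − 10.2) = 1.0410
FG = 259/(259 − 3.8) = 1.0149
ABV = (1.0410 − 1.0149)·131.25

3.4265 % ABV


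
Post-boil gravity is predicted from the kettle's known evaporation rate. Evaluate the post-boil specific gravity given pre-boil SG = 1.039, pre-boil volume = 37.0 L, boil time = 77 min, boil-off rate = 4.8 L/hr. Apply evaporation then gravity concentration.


V_post = V_pre − rate·(t/60);  SG_post = 1 + (SG_pre−1)·V_pre/V_post
V_post = 37.0 − 4.8·(77/60) = 30.8400
SG_post = 1 + (1.039 − 1)·37.0/30.8400

1.0468


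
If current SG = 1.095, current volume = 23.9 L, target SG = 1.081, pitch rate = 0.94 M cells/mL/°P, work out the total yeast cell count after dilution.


V_w = V·((SG_c−1)/(SG_t−1)−1);  °P = 259 − 259/SG_t;  cells = rate·(V+V_w)·°P
V_w = 23.9·((1.095−1)/(1.081−1)−1) = 4.1309
V_final = 23.9 + 4.1309 = 28.0309
°P = 259 − 259/1.081 = 19.4070
cells = 0.94·28.0309·19.4070

511.3561 billion cells


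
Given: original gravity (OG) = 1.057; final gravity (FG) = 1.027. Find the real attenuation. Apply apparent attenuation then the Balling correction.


AA = (OG−FG)/(OG−1)·100;  RA = AA·0.8192
AA = (1.057 − 1.027)/(1.057 − 1)·100 = 52.6316
RA = 52.6316·0.8192

43.1158 %


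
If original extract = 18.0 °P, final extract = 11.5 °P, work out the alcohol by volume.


SG = 259/(259 − P);  ABV = (OG − FG)·131.25
OG = 259/(259 − 18.0) = 1.0747
FG = 259/(259 − 11.5) = 1.0465
ABV = (1.0747 − 1.0465)·131.25

3.7044 % ABV


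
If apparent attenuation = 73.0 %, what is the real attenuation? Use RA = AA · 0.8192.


RA = 73.0 · 0.8192

59.8016 %


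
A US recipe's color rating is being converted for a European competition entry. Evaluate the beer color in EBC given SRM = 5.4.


EBC = SRM · 1.97
EBC = 5.4 · 1.97

10.6380 EBC


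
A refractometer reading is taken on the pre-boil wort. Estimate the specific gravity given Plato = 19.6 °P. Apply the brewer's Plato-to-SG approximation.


SG = 259/(259 − P)
SG = 259/(259 − 19.6)

1.0819


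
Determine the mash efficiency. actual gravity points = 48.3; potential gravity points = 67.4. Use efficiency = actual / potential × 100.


efficiency = 48.3 / 67.4 × 100

71.6617 %


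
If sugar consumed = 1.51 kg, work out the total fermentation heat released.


Q = m_sugar · 590 kJ/kg
Q = 1.51 · 590

890.9000 kJ


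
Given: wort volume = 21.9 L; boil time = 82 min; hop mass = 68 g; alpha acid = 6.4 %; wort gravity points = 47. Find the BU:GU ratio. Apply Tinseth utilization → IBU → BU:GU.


U = 1.65·0.000125^(GP/1000)·(1−e^(−0.04t))/4.15;  IBU = (α/100)·m·U·1000/V;  BU:GU = IBU/GP
U = 1.65·0.000125^(47/1000)·(1−e^(−0.04·82))/4.15 = 0.2508
IBU = (6.4/100)·68·0.2508·1000/21.9 = 49.8400
BU:GU = 49.8400/47

1.0604


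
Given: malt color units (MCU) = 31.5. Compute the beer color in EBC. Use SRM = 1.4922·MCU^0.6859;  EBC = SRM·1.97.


SRM = 1.4922·31.5^0.6859 = 15.9044
EBC = 15.9044·1.97

31.3317 EBC


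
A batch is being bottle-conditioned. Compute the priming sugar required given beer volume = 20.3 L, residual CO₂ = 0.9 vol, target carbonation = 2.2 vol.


sugar = (target − residual)·4.0·V
sugar = (2.2 − 0.9)·4.0·20.3

105.5600 g


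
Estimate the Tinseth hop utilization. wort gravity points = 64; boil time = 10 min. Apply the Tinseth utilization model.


U = 1.65·0.000125^(GP/1000) · (1 − e^(−0.04·t))/4.15
bigness = 1.65·0.000125^(64/1000) = 0.9283
boil_factor = (1 − e^(−0.04·10))/4.15 = 0.0794
U = 0.9283 · 0.0794

0.0737


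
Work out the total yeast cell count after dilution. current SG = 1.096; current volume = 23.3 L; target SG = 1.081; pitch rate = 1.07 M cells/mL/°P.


V_w = V·((SG_c−1)/(SG_t−1)−1);  °P = 259 − 259/SG_t;  cells = rate·(V+V_w)·°P
V_w = 23.3·((1.096−1)/(1.081−1)−1) = 4.3148
V_final = 23.3 + 4.3148 = 27.6148
°P = 259 − 259/1.081 = 19.4070
cells = 1.07·27.6148·19.4070

573.4361 billion cells


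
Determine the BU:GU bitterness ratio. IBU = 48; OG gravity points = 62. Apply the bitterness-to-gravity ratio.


BU:GU = IBU / OG_points
BU:GU = 48 / 62

0.7742


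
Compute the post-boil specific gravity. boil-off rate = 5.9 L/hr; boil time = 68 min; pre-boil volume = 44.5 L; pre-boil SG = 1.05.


V_post = V_pre − rate·(t/60);  SG_post = 1 + (SG_pre−1)·V_pre/V_post
V_post = 44.5 − 5.9·(68/60) = 37.8133
SG_post = 1 + (1.05 − 1)·44.5/37.8133

1.0588


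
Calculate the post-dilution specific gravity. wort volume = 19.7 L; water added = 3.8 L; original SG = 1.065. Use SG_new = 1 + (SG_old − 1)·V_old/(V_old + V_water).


pts = (1.065 − 1)·1000·19.7/(19.7 + 3.8) = 54.4894
SG_new = 1 + 54.4894/1000

1.0545


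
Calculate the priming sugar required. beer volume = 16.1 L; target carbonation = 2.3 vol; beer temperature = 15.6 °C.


residual = 14.695·(0.01821 + 0.09011·e^(−0.04·T));  sugar = (target − residual)·4.0·V
residual = 14.695·(0.01821 + 0.09011·e^(−0.04·15.6)) = 0.9771
sugar = (2.3 − 0.9771)·4.0·16.1

85.1960 g


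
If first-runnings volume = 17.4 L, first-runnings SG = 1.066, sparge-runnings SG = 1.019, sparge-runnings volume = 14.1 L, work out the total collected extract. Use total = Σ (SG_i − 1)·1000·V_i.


first = (1.066 − 1)·1000·17.4 = 1148.4000
sparge = (1.019 − 1)·1000·14.1 = 267.9000
total = 1148.4000 + 267.9000

1416.3000 gravity·L


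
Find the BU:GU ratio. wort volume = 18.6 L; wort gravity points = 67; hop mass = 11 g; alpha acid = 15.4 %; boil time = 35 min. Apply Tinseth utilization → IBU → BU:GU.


U = 1.65·0.000125^(GP/1000)·(1−e^(−0.04t))/4.15;  IBU = (α/100)·m·U·1000/V;  BU:GU = IBU/GP
U = 1.65·0.000125^(67/1000)·(1−e^(−0.04·35))/4.15 = 0.1640
IBU = (15.4/100)·11·0.1640·1000/18.6 = 14.9402
BU:GU = 14.9402/67

0.2230


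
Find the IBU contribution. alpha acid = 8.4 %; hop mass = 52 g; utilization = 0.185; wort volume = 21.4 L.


IBU = (α/100)·mass·U·1000 / V
IBU = (8.4/100)·52·0.185·1000 / 21.4

37.7607 IBU


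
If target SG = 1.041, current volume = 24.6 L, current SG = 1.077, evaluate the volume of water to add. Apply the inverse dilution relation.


V_water = V·((SG_curr − 1)/(SG_target − 1) − 1)
V_water = 24.6·((1.077 − 1)/(1.041 − 1) − 1)

21.6000 L


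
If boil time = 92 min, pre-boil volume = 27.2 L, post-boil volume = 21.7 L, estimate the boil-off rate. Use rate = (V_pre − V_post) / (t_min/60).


rate = (27.2 − 21.7) / (92/60)

3.5870 L/hr


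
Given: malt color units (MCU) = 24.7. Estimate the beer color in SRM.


SRM = 1.4922 · MCU^0.6859
SRM = 1.4922 · 24.7^0.6859

13.4610 SRM


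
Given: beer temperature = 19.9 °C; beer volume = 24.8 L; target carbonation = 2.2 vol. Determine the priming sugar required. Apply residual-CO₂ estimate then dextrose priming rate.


residual = 14.695·(0.01821 + 0.09011·e^(−0.04·T));  sugar = (target − residual)·4.0·V
residual = 14.695·(0.01821 + 0.09011·e^(−0.04·19.9)) = 0.8650
sugar = (2.2 − 0.8650)·4.0·24.8

132.4353 g


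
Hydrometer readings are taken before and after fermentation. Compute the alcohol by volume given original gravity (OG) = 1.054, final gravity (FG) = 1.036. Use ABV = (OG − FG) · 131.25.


ABV = (1.054 − 1.036) · 131.25

2.3625 % ABV


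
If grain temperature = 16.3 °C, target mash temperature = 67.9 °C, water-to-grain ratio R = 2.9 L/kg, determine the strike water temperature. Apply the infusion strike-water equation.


T_strike = (0.41/R)·(T_mash − T_grain) + T_mash
T_strike = (0.41/2.9)·(67.9 − 16.3) + 67.9

75.1952 °C


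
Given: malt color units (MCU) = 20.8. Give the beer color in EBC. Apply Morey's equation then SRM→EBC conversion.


SRM = 1.4922·MCU^0.6859;  EBC = SRM·1.97
SRM = 1.4922·20.8^0.6859 = 11.9643
EBC = 11.9643·1.97

23.5696 EBC


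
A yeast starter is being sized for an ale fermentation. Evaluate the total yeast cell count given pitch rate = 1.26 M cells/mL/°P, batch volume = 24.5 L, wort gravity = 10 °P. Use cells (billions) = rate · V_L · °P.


cells = 1.26 · 24.5 · 10

308.7000 billion cells


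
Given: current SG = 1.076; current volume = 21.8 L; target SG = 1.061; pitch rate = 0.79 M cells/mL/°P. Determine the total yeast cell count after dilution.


V_w = V·((SG_c−1)/(SG_t−1)−1);  °P = 259 − 259/SG_t;  cells = rate·(V+V_w)·°P
V_w = 21.8·((1.076−1)/(1.061−1)−1) = 5.3607
V_final = 21.8 + 5.3607 = 27.1607
°P = 259 − 259/1.061 = 14.8907
cells = 0.79·27.1607·14.8907

319.5079 billion cells


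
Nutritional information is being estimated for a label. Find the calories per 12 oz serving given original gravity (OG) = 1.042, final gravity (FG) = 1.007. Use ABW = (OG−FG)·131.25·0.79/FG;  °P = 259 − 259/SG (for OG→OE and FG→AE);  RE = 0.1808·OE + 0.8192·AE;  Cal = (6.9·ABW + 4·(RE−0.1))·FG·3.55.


ABW = (1.042 − 1.007)·131.25·0.79/1.007 = 3.6038
OE = 259 − 259/1.042 = 10.4395 °P
AE = 259 − 259/1.007 = 1.8004 °P
RE = 0.1808·10.4395 + 0.8192·1.8004 = 3.3624 °P
Cal = (6.9·3.6038 + 4·(3.3624−0.1))·1.007·3.55

135.5436 kcal


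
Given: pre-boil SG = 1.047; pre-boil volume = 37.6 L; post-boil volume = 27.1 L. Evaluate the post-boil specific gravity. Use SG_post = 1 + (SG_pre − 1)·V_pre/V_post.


pts_pre = (1.047 − 1)·1000 = 47.0000
pts_post = 47.0000·37.6/27.1 = 65.2103
SG_post = 1 + 65.2103/1000

1.0652


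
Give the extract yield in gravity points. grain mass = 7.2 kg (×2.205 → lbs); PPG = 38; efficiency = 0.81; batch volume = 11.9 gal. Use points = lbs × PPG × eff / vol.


lbs = 7.2 × 2.205 = 15.8760
points = 15.8760 × 38 × 0.81 / 11.9

41.0641 points


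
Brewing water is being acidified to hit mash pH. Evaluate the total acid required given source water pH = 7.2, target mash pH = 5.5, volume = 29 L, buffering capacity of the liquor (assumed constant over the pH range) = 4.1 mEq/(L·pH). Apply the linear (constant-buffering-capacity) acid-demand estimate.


acid = buffering capacity · (pH_source − pH_target) · V
acid = 4.1 · (7.2 − 5.5) · 29

202.1300 mEq


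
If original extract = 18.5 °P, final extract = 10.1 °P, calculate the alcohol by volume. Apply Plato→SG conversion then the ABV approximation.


SG = 259/(259 − P);  ABV = (OG − FG)·131.25
OG = 259/(259 − 18.5) = 1.0769
FG = 259/(259 − 10.1) = 1.0406
ABV = (1.0769 − 1.0406)·131.25

4.7702 % ABV


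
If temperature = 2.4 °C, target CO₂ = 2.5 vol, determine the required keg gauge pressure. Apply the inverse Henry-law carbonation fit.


psi = vols/(0.01821 + 0.09011·e^(−0.04·T)) − 14.695
psi = 2.5/(0.01821 + 0.09011·e^(−0.04·2.4)) − 14.695

10.2871 psi


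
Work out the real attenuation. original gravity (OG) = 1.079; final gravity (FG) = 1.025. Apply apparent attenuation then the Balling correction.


AA = (OG−FG)/(OG−1)·100;  RA = AA·0.8192
AA = (1.079 − 1.025)/(1.079 − 1)·100 = 68.3544
RA = 68.3544·0.8192

55.9959 %


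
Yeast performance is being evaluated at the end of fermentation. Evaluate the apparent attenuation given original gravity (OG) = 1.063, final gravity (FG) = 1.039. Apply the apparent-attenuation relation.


AA = (OG − FG)/(OG − 1) · 100
AA = (1.063 − 1.039)/(1.063 − 1) · 100

38.0952 %


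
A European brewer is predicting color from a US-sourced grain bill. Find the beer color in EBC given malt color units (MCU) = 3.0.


SRM = 1.4922·MCU^0.6859;  EBC = SRM·1.97
SRM = 1.4922·3.0^0.6859 = 3.1702
EBC = 3.1702·1.97

6.2453 EBC


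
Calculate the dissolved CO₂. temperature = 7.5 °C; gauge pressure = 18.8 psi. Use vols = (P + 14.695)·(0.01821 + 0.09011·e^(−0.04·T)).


vols = (18.8 + 14.695)·(0.01821 + 0.09011·e^(−0.04·7.5))

2.8459 volumes


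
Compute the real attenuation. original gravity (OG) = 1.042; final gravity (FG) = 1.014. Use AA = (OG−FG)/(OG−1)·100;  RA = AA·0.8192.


AA = (1.042 − 1.014)/(1.042 − 1)·100 = 66.6667
RA = 66.6667·0.8192

54.6133 %


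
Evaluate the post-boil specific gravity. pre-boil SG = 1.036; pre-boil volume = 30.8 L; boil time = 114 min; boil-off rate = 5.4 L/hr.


V_post = V_pre − rate·(t/60);  SG_post = 1 + (SG_pre−1)·V_pre/V_post
V_post = 30.8 − 5.4·(114/60) = 20.5400
SG_post = 1 + (1.036 − 1)·30.8/20.5400

1.0540


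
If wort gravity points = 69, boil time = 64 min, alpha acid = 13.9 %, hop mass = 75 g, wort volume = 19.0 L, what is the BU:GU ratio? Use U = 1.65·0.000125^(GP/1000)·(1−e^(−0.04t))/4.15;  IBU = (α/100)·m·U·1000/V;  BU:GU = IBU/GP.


U = 1.65·0.000125^(69/1000)·(1−e^(−0.04·64))/4.15 = 0.1973
IBU = (13.9/100)·75·0.1973·1000/19.0 = 108.2688
BU:GU = 108.2688/69

1.5691


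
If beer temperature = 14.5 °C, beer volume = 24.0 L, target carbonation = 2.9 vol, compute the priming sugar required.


residual = 14.695·(0.01821 + 0.09011·e^(−0.04·T));  sugar = (target − residual)·4.0·V
residual = 14.695·(0.01821 + 0.09011·e^(−0.04·14.5)) = 1.0090
sugar = (2.9 − 1.0090)·4.0·24.0

181.5365 g


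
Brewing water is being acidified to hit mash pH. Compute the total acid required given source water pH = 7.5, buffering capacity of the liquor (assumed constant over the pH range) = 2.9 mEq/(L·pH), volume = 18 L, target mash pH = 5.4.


acid = buffering capacity · (pH_source − pH_target) · V
acid = 2.9 · (7.5 − 5.4) · 18

109.6200 mEq


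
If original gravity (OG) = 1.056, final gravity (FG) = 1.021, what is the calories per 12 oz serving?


ABW = (OG−FG)·131.25·0.79/FG;  °P = 259 − 259/SG (for OG→OE and FG→AE);  RE = 0.1808·OE + 0.8192·AE;  Cal = (6.9·ABW + 4·(RE−0.1))·FG·3.55
ABW = (1.056 − 1.021)·131.25·0.79/1.021 = 3.5544
OE = 259 − 259/1.056 = 13.7348 °P
AE = 259 − 259/1.021 = 5.3271 °P
RE = 0.1808·13.7348 + 0.8192·5.3271 = 6.8472 °P
Cal = (6.9·3.5544 + 4·(6.8472−0.1))·1.021·3.55

186.7168 kcal


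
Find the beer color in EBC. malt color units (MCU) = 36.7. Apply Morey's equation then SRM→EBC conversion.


SRM = 1.4922·MCU^0.6859;  EBC = SRM·1.97
SRM = 1.4922·36.7^0.6859 = 17.6617
EBC = 17.6617·1.97

34.7935 EBC


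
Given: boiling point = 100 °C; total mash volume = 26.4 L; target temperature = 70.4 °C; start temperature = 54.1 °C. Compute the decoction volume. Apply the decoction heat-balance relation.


V_dec = V_total·(T_target − T_start)/(T_boil − T_start)
V_dec = 26.4·(70.4 − 54.1)/(100 − 54.1)

9.3752 L


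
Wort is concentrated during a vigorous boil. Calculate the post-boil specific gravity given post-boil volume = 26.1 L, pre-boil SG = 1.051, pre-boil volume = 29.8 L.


SG_post = 1 + (SG_pre − 1)·V_pre/V_post
pts_pre = (1.051 − 1)·1000 = 51.0000
pts_post = 51.0000·29.8/26.1 = 58.2299
SG_post = 1 + 58.2299/1000

1.0582


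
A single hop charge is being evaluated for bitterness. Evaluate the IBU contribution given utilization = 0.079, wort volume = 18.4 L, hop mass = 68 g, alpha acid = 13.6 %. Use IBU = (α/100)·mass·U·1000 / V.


IBU = (13.6/100)·68·0.079·1000 / 18.4

39.7061 IBU


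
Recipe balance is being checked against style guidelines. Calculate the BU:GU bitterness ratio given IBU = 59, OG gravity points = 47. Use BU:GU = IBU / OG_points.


BU:GU = 59 / 47

1.2553


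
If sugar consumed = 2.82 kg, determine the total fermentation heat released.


Q = m_sugar · 590 kJ/kg
Q = 2.82 · 590

1663.8000 kJ


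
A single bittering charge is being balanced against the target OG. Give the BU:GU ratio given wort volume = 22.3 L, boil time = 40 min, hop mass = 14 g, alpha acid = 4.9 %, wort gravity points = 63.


U = 1.65·0.000125^(GP/1000)·(1−e^(−0.04t))/4.15;  IBU = (α/100)·m·U·1000/V;  BU:GU = IBU/GP
U = 1.65·0.000125^(63/1000)·(1−e^(−0.04·40))/4.15 = 0.1801
IBU = (4.9/100)·14·0.1801·1000/22.3 = 5.5414
BU:GU = 5.5414/63

0.0880


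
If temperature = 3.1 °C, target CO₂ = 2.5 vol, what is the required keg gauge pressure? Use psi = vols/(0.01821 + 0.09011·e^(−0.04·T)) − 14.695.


psi = 2.5/(0.01821 + 0.09011·e^(−0.04·3.1)) − 14.695

10.8644 psi


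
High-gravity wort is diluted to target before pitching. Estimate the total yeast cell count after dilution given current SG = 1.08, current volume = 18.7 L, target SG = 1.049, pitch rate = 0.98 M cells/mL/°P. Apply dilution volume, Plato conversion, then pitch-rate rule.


V_w = V·((SG_c−1)/(SG_t−1)−1);  °P = 259 − 259/SG_t;  cells = rate·(V+V_w)·°P
V_w = 18.7·((1.08−1)/(1.049−1)−1) = 11.8306
V_final = 18.7 + 11.8306 = 30.5306
°P = 259 − 259/1.049 = 12.0982
cells = 0.98·30.5306·12.0982

361.9778 billion cells


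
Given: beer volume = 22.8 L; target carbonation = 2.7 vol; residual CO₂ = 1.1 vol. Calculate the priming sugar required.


sugar = (target − residual)·4.0·V
sugar = (2.7 − 1.1)·4.0·22.8

145.9200 g


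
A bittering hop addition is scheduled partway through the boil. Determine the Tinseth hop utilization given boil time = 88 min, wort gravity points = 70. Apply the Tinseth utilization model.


U = 1.65·0.000125^(GP/1000) · (1 − e^(−0.04·t))/4.15
bigness = 1.65·0.000125^(70/1000) = 0.8796
boil_factor = (1 − e^(−0.04·88))/4.15 = 0.2338
U = 0.8796 · 0.2338

0.2057


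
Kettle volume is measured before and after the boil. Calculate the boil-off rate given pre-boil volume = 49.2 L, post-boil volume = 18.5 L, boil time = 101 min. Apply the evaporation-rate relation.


rate = (V_pre − V_post) / (t_min/60)
rate = (49.2 − 18.5) / (101/60)

18.2376 L/hr


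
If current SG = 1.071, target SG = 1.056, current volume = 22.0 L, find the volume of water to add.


V_water = V·((SG_curr − 1)/(SG_target − 1) − 1)
V_water = 22.0·((1.071 − 1)/(1.056 − 1) − 1)

5.8929 L


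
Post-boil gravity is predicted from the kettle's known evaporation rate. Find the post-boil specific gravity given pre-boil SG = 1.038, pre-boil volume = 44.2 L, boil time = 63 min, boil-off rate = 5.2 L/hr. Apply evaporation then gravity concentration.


V_post = V_pre − rate·(t/60);  SG_post = 1 + (SG_pre−1)·V_pre/V_post
V_post = 44.2 − 5.2·(63/60) = 38.7400
SG_post = 1 + (1.038 − 1)·44.2/38.7400

1.0434


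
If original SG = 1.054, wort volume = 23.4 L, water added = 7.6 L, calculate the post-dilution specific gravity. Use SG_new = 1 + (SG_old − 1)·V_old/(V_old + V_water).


pts = (1.054 − 1)·1000·23.4/(23.4 + 7.6) = 40.7613
SG_new = 1 + 40.7613/1000

1.0408


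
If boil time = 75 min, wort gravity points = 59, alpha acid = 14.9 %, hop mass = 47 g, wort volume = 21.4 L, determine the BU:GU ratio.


U = 1.65·0.000125^(GP/1000)·(1−e^(−0.04t))/4.15;  IBU = (α/100)·m·U·1000/V;  BU:GU = IBU/GP
U = 1.65·0.000125^(59/1000)·(1−e^(−0.04·75))/4.15 = 0.2223
IBU = (14.9/100)·47·0.2223·1000/21.4 = 72.7520
BU:GU = 72.7520/59

1.2331


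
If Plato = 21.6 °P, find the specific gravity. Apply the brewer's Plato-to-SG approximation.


SG = 259/(259 − P)
SG = 259/(259 − 21.6)

1.0910


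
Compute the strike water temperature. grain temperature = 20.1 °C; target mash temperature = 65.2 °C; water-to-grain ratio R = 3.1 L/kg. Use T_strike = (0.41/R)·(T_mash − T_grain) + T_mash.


T_strike = (0.41/3.1)·(65.2 − 20.1) + 65.2

71.1648 °C


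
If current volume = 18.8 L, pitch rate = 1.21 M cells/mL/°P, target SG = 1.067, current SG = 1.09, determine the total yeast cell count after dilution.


V_w = V·((SG_c−1)/(SG_t−1)−1);  °P = 259 − 259/SG_t;  cells = rate·(V+V_w)·°P
V_w = 18.8·((1.09−1)/(1.067−1)−1) = 6.4537
V_final = 18.8 + 6.4537 = 25.2537
°P = 259 − 259/1.067 = 16.2634
cells = 1.21·25.2537·16.2634

496.9596 billion cells


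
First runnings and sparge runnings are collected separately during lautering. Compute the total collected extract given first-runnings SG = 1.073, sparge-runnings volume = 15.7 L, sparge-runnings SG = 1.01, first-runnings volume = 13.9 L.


total = Σ (SG_i − 1)·1000·V_i
first = (1.073 − 1)·1000·13.9 = 1014.7000
sparge = (1.01 − 1)·1000·15.7 = 157.0000
total = 1014.7000 + 157.0000

1171.7000 gravity·L


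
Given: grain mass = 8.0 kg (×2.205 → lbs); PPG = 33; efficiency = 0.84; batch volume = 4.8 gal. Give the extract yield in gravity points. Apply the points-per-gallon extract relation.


points = lbs × PPG × eff / vol
lbs = 8.0 × 2.205 = 17.6400
points = 17.6400 × 33 × 0.84 / 4.8

101.8710 points


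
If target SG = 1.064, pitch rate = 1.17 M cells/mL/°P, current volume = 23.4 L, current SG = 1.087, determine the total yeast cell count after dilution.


V_w = V·((SG_c−1)/(SG_t−1)−1);  °P = 259 − 259/SG_t;  cells = rate·(V+V_w)·°P
V_w = 23.4·((1.087−1)/(1.064−1)−1) = 8.4094
V_final = 23.4 + 8.4094 = 31.8094
°P = 259 − 259/1.064 = 15.5789
cells = 1.17·31.8094·15.5789

579.8012 billion cells


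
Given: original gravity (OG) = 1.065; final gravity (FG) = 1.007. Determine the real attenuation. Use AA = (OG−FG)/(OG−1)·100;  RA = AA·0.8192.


AA = (1.065 − 1.007)/(1.065 − 1)·100 = 89.2308
RA = 89.2308·0.8192

73.0978 %


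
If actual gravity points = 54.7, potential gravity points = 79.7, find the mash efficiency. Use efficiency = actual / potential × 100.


efficiency = 54.7 / 79.7 × 100

68.6324 %


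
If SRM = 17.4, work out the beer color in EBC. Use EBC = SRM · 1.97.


EBC = 17.4 · 1.97

34.2780 EBC


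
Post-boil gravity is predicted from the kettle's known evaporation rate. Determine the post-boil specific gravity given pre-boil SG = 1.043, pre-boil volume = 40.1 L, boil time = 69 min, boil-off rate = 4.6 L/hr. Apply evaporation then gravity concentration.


V_post = V_pre − rate·(t/60);  SG_post = 1 + (SG_pre−1)·V_pre/V_post
V_post = 40.1 − 4.6·(69/60) = 34.8100
SG_post = 1 + (1.043 − 1)·40.1/34.8100

1.0495


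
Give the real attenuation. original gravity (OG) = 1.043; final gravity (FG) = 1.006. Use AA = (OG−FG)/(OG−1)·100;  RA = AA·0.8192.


AA = (1.043 − 1.006)/(1.043 − 1)·100 = 86.0465
RA = 86.0465·0.8192

70.4893 %


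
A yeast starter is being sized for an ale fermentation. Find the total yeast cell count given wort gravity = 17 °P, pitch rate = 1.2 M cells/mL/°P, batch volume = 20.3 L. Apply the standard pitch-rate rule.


cells (billions) = rate · V_L · °P
cells = 1.2 · 20.3 · 17

414.1200 billion cells


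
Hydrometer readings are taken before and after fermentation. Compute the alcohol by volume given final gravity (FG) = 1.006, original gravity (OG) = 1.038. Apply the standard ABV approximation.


ABV = (OG − FG) · 131.25
ABV = (1.038 − 1.006) · 131.25

4.2000 % ABV


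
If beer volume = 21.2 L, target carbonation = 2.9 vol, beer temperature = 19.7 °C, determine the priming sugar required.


residual = 14.695·(0.01821 + 0.09011·e^(−0.04·T));  sugar = (target − residual)·4.0·V
residual = 14.695·(0.01821 + 0.09011·e^(−0.04·19.7)) = 0.8698
sugar = (2.9 − 0.8698)·4.0·21.2

172.1639 g


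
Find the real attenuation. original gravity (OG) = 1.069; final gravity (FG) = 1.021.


AA = (OG−FG)/(OG−1)·100;  RA = AA·0.8192
AA = (1.069 − 1.021)/(1.069 − 1)·100 = 69.5652
RA = 69.5652·0.8192

56.9878 %


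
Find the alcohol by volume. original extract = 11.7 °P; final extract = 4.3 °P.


SG = 259/(259 − P);  ABV = (OG − FG)·131.25
OG = 259/(259 − 11.7) = 1.0473
FG = 259/(259 − 4.3) = 1.0169
ABV = (1.0473 − 1.0169)·131.25

3.9937 % ABV


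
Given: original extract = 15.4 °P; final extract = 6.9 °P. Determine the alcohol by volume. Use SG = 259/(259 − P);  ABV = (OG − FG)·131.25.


OG = 259/(259 − 15.4) = 1.0632
FG = 259/(259 − 6.9) = 1.0274
ABV = (1.0632 − 1.0274)·131.25

4.7051 % ABV


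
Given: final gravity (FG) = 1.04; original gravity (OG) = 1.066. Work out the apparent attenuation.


AA = (OG − FG)/(OG − 1) · 100
AA = (1.066 − 1.04)/(1.066 − 1) · 100

39.3939 %


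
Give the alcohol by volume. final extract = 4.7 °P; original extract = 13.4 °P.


SG = 259/(259 − P);  ABV = (OG − FG)·131.25
OG = 259/(259 − 13.4) = 1.0546
FG = 259/(259 − 4.7) = 1.0185
ABV = (1.0546 − 1.0185)·131.25

4.7353 % ABV


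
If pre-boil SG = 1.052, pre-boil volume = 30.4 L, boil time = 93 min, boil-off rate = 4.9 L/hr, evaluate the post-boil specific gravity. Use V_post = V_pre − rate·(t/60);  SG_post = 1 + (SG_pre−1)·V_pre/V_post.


V_post = 30.4 − 4.9·(93/60) = 22.8050
SG_post = 1 + (1.052 − 1)·30.4/22.8050

1.0693


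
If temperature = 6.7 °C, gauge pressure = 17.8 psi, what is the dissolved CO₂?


vols = (P + 14.695)·(0.01821 + 0.09011·e^(−0.04·T))
vols = (17.8 + 14.695)·(0.01821 + 0.09011·e^(−0.04·6.7))

2.8315 volumes


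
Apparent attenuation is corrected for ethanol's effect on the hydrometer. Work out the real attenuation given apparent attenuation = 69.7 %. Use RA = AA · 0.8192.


RA = 69.7 · 0.8192

57.0982 %


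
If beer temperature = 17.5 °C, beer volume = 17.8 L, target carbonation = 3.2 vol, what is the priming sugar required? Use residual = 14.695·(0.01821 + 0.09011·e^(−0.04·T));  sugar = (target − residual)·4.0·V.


residual = 14.695·(0.01821 + 0.09011·e^(−0.04·17.5)) = 0.9252
sugar = (3.2 − 0.9252)·4.0·17.8

161.9688 g


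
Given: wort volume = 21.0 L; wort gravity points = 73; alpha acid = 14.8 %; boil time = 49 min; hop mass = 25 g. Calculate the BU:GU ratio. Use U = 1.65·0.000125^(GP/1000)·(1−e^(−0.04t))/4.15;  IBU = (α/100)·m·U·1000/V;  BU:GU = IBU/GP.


U = 1.65·0.000125^(73/1000)·(1−e^(−0.04·49))/4.15 = 0.1772
IBU = (14.8/100)·25·0.1772·1000/21.0 = 31.2290
BU:GU = 31.2290/73

0.4278


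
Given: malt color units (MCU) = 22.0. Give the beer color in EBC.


SRM = 1.4922·MCU^0.6859;  EBC = SRM·1.97
SRM = 1.4922·22.0^0.6859 = 12.4335
EBC = 12.4335·1.97

24.4941 EBC


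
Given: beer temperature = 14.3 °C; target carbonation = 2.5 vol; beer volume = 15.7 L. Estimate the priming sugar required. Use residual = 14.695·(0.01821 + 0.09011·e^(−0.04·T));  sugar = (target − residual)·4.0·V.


residual = 14.695·(0.01821 + 0.09011·e^(−0.04·14.3)) = 1.0149
sugar = (2.5 − 1.0149)·4.0·15.7

93.2612 g


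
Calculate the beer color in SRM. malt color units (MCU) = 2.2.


SRM = 1.4922 · MCU^0.6859
SRM = 1.4922 · 2.2^0.6859

2.5627 SRM


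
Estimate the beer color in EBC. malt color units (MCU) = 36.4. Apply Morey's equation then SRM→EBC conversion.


SRM = 1.4922·MCU^0.6859;  EBC = SRM·1.97
SRM = 1.4922·36.4^0.6859 = 17.5625
EBC = 17.5625·1.97

34.5981 EBC


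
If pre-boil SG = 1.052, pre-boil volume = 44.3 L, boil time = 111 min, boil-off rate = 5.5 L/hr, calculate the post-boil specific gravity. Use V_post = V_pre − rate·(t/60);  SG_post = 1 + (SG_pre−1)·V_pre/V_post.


V_post = 44.3 − 5.5·(111/60) = 34.1250
SG_post = 1 + (1.052 − 1)·44.3/34.1250

1.0675


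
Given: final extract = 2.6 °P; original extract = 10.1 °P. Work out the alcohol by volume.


SG = 259/(259 − P);  ABV = (OG − FG)·131.25
OG = 259/(259 − 10.1) = 1.0406
FG = 259/(259 − 2.6) = 1.0101
ABV = (1.0406 − 1.0101)·131.25

3.9950 % ABV


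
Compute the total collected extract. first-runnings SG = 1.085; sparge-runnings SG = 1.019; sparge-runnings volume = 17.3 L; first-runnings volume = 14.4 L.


total = Σ (SG_i − 1)·1000·V_i
first = (1.085 − 1)·1000·14.4 = 1224.0000
sparge = (1.019 − 1)·1000·17.3 = 328.7000
total = 1224.0000 + 328.7000

1552.7000 gravity·L


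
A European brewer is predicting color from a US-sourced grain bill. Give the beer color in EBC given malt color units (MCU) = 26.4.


SRM = 1.4922·MCU^0.6859;  EBC = SRM·1.97
SRM = 1.4922·26.4^0.6859 = 14.0898
EBC = 14.0898·1.97

27.7569 EBC


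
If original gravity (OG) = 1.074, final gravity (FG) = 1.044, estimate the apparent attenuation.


AA = (OG − FG)/(OG − 1) · 100
AA = (1.074 − 1.044)/(1.074 − 1) · 100

40.5405 %


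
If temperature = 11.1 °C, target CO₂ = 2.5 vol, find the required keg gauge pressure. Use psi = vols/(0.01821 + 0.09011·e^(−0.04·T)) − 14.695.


psi = 2.5/(0.01821 + 0.09011·e^(−0.04·11.1)) − 14.695

18.1943 psi


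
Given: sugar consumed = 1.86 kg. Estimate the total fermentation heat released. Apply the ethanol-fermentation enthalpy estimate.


Q = m_sugar · 590 kJ/kg
Q = 1.86 · 590

1097.4000 kJ


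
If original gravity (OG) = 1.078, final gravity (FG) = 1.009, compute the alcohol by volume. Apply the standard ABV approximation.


ABV = (OG − FG) · 131.25
ABV = (1.078 − 1.009) · 131.25

9.0563 % ABV


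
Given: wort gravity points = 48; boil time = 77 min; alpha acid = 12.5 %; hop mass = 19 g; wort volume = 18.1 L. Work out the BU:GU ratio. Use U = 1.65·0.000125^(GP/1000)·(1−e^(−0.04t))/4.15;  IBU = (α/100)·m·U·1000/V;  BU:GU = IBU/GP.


U = 1.65·0.000125^(48/1000)·(1−e^(−0.04·77))/4.15 = 0.2464
IBU = (12.5/100)·19·0.2464·1000/18.1 = 32.3325
BU:GU = 32.3325/48

0.6736


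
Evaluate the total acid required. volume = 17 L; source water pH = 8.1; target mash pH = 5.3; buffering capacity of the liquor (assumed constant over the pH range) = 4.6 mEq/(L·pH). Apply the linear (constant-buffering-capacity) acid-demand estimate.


acid = buffering capacity · (pH_source − pH_target) · V
acid = 4.6 · (8.1 − 5.3) · 17

218.9600 mEq


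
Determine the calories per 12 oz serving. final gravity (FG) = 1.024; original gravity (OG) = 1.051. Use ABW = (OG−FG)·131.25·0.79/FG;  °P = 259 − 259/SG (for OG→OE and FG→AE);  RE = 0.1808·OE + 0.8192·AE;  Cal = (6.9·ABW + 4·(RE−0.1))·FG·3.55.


ABW = (1.051 − 1.024)·131.25·0.79/1.024 = 2.7339
OE = 259 − 259/1.051 = 12.5680 °P
AE = 259 − 259/1.024 = 6.0703 °P
RE = 0.1808·12.5680 + 0.8192·6.0703 = 7.2451 °P
Cal = (6.9·2.7339 + 4·(7.2451−0.1))·1.024·3.55

172.4708 kcal


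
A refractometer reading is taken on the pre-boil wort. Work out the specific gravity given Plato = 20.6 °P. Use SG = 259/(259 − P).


SG = 259/(259 − 20.6)

1.0864


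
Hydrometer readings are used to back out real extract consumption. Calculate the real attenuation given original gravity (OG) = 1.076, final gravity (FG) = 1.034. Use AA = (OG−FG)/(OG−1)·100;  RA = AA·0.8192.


AA = (1.076 − 1.034)/(1.076 − 1)·100 = 55.2632
RA = 55.2632·0.8192

45.2716 %


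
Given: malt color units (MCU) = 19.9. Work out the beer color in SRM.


SRM = 1.4922 · MCU^0.6859
SRM = 1.4922 · 19.9^0.6859

11.6067 SRM


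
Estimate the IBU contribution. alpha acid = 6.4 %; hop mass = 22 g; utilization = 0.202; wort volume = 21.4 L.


IBU = (α/100)·mass·U·1000 / V
IBU = (6.4/100)·22·0.202·1000 / 21.4

13.2905 IBU


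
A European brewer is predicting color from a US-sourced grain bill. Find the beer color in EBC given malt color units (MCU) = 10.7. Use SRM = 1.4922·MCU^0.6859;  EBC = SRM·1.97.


SRM = 1.4922·10.7^0.6859 = 7.5837
EBC = 7.5837·1.97

14.9399 EBC


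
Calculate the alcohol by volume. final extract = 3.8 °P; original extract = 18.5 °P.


SG = 259/(259 − P);  ABV = (OG − FG)·131.25
OG = 259/(259 − 18.5) = 1.0769
FG = 259/(259 − 3.8) = 1.0149
ABV = (1.0769 − 1.0149)·131.25

8.1418 % ABV


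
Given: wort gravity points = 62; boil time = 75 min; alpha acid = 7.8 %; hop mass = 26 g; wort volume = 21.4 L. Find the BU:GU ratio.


U = 1.65·0.000125^(GP/1000)·(1−e^(−0.04t))/4.15;  IBU = (α/100)·m·U·1000/V;  BU:GU = IBU/GP
U = 1.65·0.000125^(62/1000)·(1−e^(−0.04·75))/4.15 = 0.2164
IBU = (7.8/100)·26·0.2164·1000/21.4 = 20.5078
BU:GU = 20.5078/62

0.3308


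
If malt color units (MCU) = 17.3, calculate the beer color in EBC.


SRM = 1.4922·MCU^0.6859;  EBC = SRM·1.97
SRM = 1.4922·17.3^0.6859 = 10.5439
EBC = 10.5439·1.97

20.7716 EBC


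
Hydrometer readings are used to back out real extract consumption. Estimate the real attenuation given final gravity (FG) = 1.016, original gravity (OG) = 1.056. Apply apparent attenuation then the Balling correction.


AA = (OG−FG)/(OG−1)·100;  RA = AA·0.8192
AA = (1.056 − 1.016)/(1.056 − 1)·100 = 71.4286
RA = 71.4286·0.8192

58.5143 %


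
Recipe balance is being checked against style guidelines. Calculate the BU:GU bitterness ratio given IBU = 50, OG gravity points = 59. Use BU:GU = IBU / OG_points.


BU:GU = 50 / 59

0.8475


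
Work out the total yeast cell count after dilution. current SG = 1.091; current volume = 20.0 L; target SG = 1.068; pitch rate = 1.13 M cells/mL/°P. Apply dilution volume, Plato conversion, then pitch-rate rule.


V_w = V·((SG_c−1)/(SG_t−1)−1);  °P = 259 − 259/SG_t;  cells = rate·(V+V_w)·°P
V_w = 20.0·((1.091−1)/(1.068−1)−1) = 6.7647
V_final = 20.0 + 6.7647 = 26.7647
°P = 259 − 259/1.068 = 16.4906
cells = 1.13·26.7647·16.4906

498.7448 billion cells


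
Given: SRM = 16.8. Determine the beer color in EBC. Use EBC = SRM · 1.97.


EBC = 16.8 · 1.97

33.0960 EBC


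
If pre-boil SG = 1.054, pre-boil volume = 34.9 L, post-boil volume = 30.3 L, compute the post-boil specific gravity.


SG_post = 1 + (SG_pre − 1)·V_pre/V_post
pts_pre = (1.054 − 1)·1000 = 54.0000
pts_post = 54.0000·34.9/30.3 = 62.1980
SG_post = 1 + 62.1980/1000

1.0622


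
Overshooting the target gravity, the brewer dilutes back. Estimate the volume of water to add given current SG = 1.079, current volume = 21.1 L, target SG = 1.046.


V_water = V·((SG_curr − 1)/(SG_target − 1) − 1)
V_water = 21.1·((1.079 − 1)/(1.046 − 1) − 1)

15.1370 L


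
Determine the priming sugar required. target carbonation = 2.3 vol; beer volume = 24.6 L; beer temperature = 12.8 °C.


residual = 14.695·(0.01821 + 0.09011·e^(−0.04·T));  sugar = (target − residual)·4.0·V
residual = 14.695·(0.01821 + 0.09011·e^(−0.04·12.8)) = 1.0612
sugar = (2.3 − 1.0612)·4.0·24.6

121.9015 g


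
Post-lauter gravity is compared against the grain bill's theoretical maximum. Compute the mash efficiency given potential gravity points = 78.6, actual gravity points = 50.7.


efficiency = actual / potential × 100
efficiency = 50.7 / 78.6 × 100

64.5038 %


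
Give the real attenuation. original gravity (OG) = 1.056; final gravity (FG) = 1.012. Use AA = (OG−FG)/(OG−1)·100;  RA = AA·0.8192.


AA = (1.056 − 1.012)/(1.056 − 1)·100 = 78.5714
RA = 78.5714·0.8192

64.3657 %


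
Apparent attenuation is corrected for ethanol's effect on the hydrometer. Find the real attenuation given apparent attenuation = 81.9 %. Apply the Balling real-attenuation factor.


RA = AA · 0.8192
RA = 81.9 · 0.8192

67.0925 %


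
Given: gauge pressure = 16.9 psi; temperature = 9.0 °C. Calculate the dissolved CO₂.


vols = (P + 14.695)·(0.01821 + 0.09011·e^(−0.04·T))
vols = (16.9 + 14.695)·(0.01821 + 0.09011·e^(−0.04·9.0))

2.5616 volumes


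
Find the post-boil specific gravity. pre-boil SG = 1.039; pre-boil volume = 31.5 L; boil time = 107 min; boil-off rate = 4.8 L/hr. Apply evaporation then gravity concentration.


V_post = V_pre − rate·(t/60);  SG_post = 1 + (SG_pre−1)·V_pre/V_post
V_post = 31.5 − 4.8·(107/60) = 22.9400
SG_post = 1 + (1.039 − 1)·31.5/22.9400

1.0536


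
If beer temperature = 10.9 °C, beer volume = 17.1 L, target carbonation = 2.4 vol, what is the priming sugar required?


residual = 14.695·(0.01821 + 0.09011·e^(−0.04·T));  sugar = (target − residual)·4.0·V
residual = 14.695·(0.01821 + 0.09011·e^(−0.04·10.9)) = 1.1238
sugar = (2.4 − 1.1238)·4.0·17.1

87.2903 g


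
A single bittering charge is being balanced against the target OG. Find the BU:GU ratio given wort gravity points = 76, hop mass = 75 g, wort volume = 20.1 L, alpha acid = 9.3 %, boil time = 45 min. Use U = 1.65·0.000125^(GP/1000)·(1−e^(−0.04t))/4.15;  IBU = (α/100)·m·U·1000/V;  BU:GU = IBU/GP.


U = 1.65·0.000125^(76/1000)·(1−e^(−0.04·45))/4.15 = 0.1676
IBU = (9.3/100)·75·0.1676·1000/20.1 = 58.1675
BU:GU = 58.1675/76

0.7654


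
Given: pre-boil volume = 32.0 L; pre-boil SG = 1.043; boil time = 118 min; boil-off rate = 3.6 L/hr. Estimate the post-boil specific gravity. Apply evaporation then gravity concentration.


V_post = V_pre − rate·(t/60);  SG_post = 1 + (SG_pre−1)·V_pre/V_post
V_post = 32.0 − 3.6·(118/60) = 24.9200
SG_post = 1 + (1.043 − 1)·32.0/24.9200

1.0552


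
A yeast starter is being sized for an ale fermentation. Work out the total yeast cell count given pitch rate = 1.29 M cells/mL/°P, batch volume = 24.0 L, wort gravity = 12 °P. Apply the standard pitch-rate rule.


cells (billions) = rate · V_L · °P
cells = 1.29 · 24.0 · 12

371.5200 billion cells


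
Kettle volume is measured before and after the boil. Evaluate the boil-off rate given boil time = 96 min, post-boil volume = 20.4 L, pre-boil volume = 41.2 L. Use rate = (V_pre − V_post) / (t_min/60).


rate = (41.2 − 20.4) / (96/60)

13.0000 L/hr


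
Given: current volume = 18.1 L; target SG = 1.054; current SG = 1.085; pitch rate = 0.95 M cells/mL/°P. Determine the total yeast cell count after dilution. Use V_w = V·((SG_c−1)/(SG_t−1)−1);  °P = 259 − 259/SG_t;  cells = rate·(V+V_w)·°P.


V_w = 18.1·((1.085−1)/(1.054−1)−1) = 10.3907
V_final = 18.1 + 10.3907 = 28.4907
°P = 259 − 259/1.054 = 13.2694
cells = 0.95·28.4907·13.2694

359.1536 billion cells


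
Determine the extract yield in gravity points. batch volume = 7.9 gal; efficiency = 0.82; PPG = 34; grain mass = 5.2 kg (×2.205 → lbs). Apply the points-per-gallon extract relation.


points = lbs × PPG × eff / vol
lbs = 5.2 × 2.205 = 11.4660
points = 11.4660 × 34 × 0.82 / 7.9

40.4648 points


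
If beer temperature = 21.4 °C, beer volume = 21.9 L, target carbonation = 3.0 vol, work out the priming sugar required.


residual = 14.695·(0.01821 + 0.09011·e^(−0.04·T));  sugar = (target − residual)·4.0·V
residual = 14.695·(0.01821 + 0.09011·e^(−0.04·21.4)) = 0.8302
sugar = (3.0 − 0.8302)·4.0·21.9

190.0763 g
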